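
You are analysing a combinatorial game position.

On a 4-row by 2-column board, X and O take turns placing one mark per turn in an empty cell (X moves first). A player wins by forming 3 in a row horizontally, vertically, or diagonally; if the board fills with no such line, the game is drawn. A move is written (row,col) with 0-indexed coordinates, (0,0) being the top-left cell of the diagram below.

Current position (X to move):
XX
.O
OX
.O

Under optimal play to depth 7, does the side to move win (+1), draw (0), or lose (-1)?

p1 X@[XX/.O/OX/.O]: (1,0)[XX/XO/OX/.O]+0* (3,0)[XX/.O/OX/XO]+0
p2 O@[XX/XO/OX/.O]: (3,0)[XX/XO/OX/OO]+0*
p3 X@[XX/XO/OX/OO] terminal +0; root [XX/.O/OX/.O] d7

value(XX/.O/OX/.O, X) = 0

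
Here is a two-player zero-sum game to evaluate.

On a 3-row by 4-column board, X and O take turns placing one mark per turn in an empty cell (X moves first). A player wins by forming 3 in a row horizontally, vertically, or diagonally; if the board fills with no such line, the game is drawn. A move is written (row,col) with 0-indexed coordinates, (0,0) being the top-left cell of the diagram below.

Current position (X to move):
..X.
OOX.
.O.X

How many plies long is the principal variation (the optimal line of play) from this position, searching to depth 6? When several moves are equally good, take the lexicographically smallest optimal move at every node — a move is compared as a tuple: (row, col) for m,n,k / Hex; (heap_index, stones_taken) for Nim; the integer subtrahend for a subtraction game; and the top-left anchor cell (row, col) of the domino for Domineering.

p1 X@[..X./OOX./.O.X]: (0,0)[X.X./OOX./.O.X]-1 (0,1)[.XX./OOX./.O.X]+1* (0,3)[..XX/OOX./.O.X]-1 (1,3)[..X./OOXX/.O.X]-1 (2,0)[..X./OOX./XO.X]-1 (2,2)[..X./OOX./.OXX]+1
p2 O@[.XX./OOX./.O.X] terminal -1; root [..X./OOX./.O.X] d6

PV length from [..X./OOX./.O.X]: 1 ply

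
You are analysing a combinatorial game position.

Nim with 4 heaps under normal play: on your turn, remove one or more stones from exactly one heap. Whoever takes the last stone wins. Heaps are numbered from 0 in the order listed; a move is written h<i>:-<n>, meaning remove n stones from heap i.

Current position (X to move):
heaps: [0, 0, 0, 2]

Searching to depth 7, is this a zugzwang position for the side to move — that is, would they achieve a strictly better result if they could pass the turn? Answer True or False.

zugzwang((0,0,0,2), X) = False

ply 1, X at (0,0,0,2) | h3:-1=-1→(0,0,0,1); h3:-2=+1→(0,0,0,0)*
ply 2: (0,0,0,0) is terminal -1 (O); from (0,0,0,2) depth 7
suppose X passes — search the same position with O to move:
pass> ply 1, O at (0,0,0,2) | h3:-1=-1→(0,0,0,1); h3:-2=+1→(0,0,0,0)*
pass> ply 2: (0,0,0,0) is terminal -1 (X); from (0,0,0,2) depth 7
for X: play +1, pass -1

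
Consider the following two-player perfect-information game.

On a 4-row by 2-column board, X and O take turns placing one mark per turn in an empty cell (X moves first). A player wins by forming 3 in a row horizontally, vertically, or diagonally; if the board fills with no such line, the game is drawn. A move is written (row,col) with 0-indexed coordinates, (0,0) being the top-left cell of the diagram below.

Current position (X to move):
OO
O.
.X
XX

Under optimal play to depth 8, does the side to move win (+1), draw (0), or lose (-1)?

value(OO/O./.X/XX, X) = +1

ply 1, X at OO/O./.X/XX | (1,1)=+1→OO/OX/.X/XX*; (2,0)=+0→OO/O./XX/XX
ply 2: OO/OX/.X/XX is terminal -1 (O); from OO/O./.X/XX depth 8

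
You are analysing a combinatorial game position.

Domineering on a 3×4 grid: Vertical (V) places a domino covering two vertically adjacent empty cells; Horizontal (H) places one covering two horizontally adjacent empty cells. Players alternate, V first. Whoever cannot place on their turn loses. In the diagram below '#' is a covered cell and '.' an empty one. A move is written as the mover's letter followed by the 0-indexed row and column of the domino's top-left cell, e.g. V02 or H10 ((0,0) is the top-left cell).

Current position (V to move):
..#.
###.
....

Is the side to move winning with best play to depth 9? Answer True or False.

p1 V@[..#./###./....]: V03[..##/####/....]-1* V13[..#./####/...#]-1
p2 H@[..##/####/....]: H00[####/####/....]+1* H20[..##/####/##..]+1 H21[..##/####/.##.]+1 H22[..##/####/..##]+1
p3 V@[####/####/....] terminal -1; root [..#./###./....] d9

V winning at [..#./###./....]: False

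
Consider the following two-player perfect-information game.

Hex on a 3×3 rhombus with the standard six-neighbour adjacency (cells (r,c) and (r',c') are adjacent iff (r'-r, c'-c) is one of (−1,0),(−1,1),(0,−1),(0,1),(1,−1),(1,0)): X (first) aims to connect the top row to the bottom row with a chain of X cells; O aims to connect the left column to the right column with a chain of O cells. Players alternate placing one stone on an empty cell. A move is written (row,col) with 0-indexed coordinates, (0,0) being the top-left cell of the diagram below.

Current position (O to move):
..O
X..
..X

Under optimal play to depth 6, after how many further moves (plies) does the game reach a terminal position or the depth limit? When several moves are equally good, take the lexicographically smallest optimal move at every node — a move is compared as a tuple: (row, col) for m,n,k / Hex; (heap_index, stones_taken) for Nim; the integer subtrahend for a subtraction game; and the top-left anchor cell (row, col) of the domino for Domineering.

[..O/X../..X] O move#1: (0,0):-1/O.O/X../..X*, (0,1):-1/.OO/X../..X, (1,1):-1/..O/XO./..X, (1,2):-1/..O/X.O/..X, (2,0):-1/..O/X../O.X, (2,1):-1/..O/X../.OX
[O.O/X../..X] X move#2: (0,1):+1/OXO/X../..X*, (1,1):-1/O.O/XX./..X, (1,2):-1/O.O/X.X/..X, (2,0):-1/O.O/X../X.X, (2,1):-1/O.O/X../.XX
[OXO/X../..X] O move#3: (1,1):-1/OXO/XO./..X*, (1,2):-1/OXO/X.O/..X, (2,0):-1/OXO/X../O.X, (2,1):-1/OXO/X../.OX
[OXO/XO./..X] X move#4: (1,2):-1/OXO/XOX/..X, (2,0):+1/OXO/XO./X.X*, (2,1):-1/OXO/XO./.XX
[OXO/XO./X.X] end (terminal -1, O#5); searched ..O/X../..X to 6

PV length from [..O/X../..X]: 4 plies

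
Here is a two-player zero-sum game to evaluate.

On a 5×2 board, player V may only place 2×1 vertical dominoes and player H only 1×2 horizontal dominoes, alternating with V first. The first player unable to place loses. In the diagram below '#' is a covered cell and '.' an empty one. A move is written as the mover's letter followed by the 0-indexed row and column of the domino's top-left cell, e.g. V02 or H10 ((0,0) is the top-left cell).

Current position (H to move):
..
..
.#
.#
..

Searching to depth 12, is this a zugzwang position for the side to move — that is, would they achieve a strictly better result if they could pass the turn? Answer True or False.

zugzwang(../../.#/.#/.., H) = False

p1 H@[../../.#/.#/..]: H00[##/../.#/.#/..]+1* H10[../##/.#/.#/..]+1 H40[../../.#/.#/##]-1
p2 V@[##/../.#/.#/..]: V10[##/#./##/.#/..]-1* V20[##/../##/##/..]-1 V30[##/../.#/##/#.]-1
p3 H@[##/#./##/.#/..]: H40[##/#./##/.#/##]+1*
p4 V@[##/#./##/.#/##] terminal -1; root [../../.#/.#/..] d12
pass branch (V moves first from the same position):
  | p1 V@[../../.#/.#/..]: V00[#./#./.#/.#/..]+1* V01[.#/.#/.#/.#/..]+1 V10[../#./##/.#/..]+1 V20[../../##/##/..]-1 V30[../../.#/##/#.]-1
  | p2 H@[#./#./.#/.#/..]: H40[#./#./.#/.#/##]-1*
  | p3 V@[#./#./.#/.#/##]: V01[##/##/.#/.#/##]+1* V20[#./#./##/##/##]+1
  | p4 H@[##/##/.#/.#/##] terminal -1; root [../../.#/.#/..] d12
H moving scores +1; H passing scores -1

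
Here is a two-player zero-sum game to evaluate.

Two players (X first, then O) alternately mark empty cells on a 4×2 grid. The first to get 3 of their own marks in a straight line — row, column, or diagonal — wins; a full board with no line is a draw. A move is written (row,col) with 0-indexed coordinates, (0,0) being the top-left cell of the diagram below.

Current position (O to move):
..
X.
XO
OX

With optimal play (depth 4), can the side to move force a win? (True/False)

ply 1, O at ../X./XO/OX | (0,0)=+0→O./X./XO/OX*; (0,1)=-1→.O/X./XO/OX; (1,1)=-1→../XO/XO/OX
ply 2, X at O./X./XO/OX | (0,1)=+0→OX/X./XO/OX*; (1,1)=+0→O./XX/XO/OX
ply 3, O at OX/X./XO/OX | (1,1)=+0→OX/XO/XO/OX*
ply 4: OX/XO/XO/OX is terminal +0 (X); from ../X./XO/OX depth 4

O winning at [../X./XO/OX]: False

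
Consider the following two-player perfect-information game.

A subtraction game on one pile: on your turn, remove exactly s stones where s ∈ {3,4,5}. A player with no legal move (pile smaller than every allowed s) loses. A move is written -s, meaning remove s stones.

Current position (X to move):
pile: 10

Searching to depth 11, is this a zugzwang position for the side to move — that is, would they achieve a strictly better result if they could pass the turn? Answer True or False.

zugzwang(10, X) = True

ply 1, X at 10 | -3=-1→7*; -4=-1→6; -5=-1→5
ply 2, O at 7 | -3=-1→4; -4=-1→3; -5=+1→2*
ply 3: 2 is terminal -1 (X); from 10 depth 11
suppose X passes — search the same position with O to move:
pass> ply 1, O at 10 | -3=-1→7*; -4=-1→6; -5=-1→5
pass> ply 2, X at 7 | -3=-1→4; -4=-1→3; -5=+1→2*
pass> ply 3: 2 is terminal -1 (O); from 10 depth 11
for X: play -1, pass +1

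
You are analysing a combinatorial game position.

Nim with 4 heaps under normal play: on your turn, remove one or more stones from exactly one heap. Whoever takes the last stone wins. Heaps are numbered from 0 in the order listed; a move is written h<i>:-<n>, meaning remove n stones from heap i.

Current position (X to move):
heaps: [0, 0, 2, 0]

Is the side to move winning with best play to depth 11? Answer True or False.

p1 X@[(0,0,2,0)]: h2:-1[(0,0,1,0)]-1 h2:-2[(0,0,0,0)]+1*
p2 O@[(0,0,0,0)] terminal -1; root [(0,0,2,0)] d11

X winning at [(0,0,2,0)]: True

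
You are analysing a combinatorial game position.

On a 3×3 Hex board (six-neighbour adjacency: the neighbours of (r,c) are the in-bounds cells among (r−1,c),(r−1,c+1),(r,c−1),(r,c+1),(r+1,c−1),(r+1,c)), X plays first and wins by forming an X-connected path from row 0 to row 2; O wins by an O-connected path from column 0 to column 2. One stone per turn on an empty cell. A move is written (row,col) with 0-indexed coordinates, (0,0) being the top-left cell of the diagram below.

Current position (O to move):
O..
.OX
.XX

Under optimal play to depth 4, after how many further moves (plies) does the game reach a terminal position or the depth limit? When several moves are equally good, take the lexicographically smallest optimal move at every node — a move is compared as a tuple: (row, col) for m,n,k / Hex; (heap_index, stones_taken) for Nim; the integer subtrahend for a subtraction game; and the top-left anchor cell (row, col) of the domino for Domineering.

p1 O@[O../.OX/.XX]: (0,1)[OO./.OX/.XX]-1 (0,2)[O.O/.OX/.XX]+1* (1,0)[O../OOX/.XX]-1 (2,0)[O../.OX/OXX]-1
p2 X@[O.O/.OX/.XX]: (0,1)[OXO/.OX/.XX]-1* (1,0)[O.O/XOX/.XX]-1 (2,0)[O.O/.OX/XXX]-1
p3 O@[OXO/.OX/.XX]: (1,0)[OXO/OOX/.XX]+1* (2,0)[OXO/.OX/OXX]+1
p4 X@[OXO/OOX/.XX] terminal -1; root [O../.OX/.XX] d4

PV length from [O../.OX/.XX]: 3 plies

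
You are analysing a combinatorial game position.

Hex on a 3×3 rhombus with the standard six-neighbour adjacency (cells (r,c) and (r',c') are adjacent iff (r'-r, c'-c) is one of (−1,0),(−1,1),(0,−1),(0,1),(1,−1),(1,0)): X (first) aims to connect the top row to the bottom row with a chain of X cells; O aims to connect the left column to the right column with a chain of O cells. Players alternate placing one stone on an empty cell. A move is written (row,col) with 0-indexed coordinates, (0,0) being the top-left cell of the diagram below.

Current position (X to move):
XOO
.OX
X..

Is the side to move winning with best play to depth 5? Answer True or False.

X winning at [XOO/.OX/X..]: True

[XOO/.OX/X..] X move#1: (1,0):+1/XOO/XOX/X..*, (2,1):-1/XOO/.OX/XX., (2,2):-1/XOO/.OX/X.X
[XOO/XOX/X..] end (terminal -1, O#2); searched XOO/.OX/X.. to 5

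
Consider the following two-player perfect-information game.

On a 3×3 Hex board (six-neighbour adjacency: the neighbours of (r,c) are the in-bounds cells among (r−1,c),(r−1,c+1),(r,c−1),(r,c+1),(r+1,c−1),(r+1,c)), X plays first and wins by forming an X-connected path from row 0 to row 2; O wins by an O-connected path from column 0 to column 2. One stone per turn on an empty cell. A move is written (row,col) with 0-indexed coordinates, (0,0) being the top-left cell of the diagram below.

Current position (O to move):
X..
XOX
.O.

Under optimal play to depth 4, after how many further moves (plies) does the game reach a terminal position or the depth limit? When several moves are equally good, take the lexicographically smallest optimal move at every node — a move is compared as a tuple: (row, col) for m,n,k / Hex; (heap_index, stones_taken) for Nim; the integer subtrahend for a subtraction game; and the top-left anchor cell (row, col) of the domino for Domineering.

ply 1, O at X../XOX/.O. | (0,1)=-1→XO./XOX/.O.; (0,2)=-1→X.O/XOX/.O.; (2,0)=+1→X../XOX/OO.*; (2,2)=-1→X../XOX/.OO
ply 2, X at X../XOX/OO. | (0,1)=-1→XX./XOX/OO.*; (0,2)=-1→X.X/XOX/OO.; (2,2)=-1→X../XOX/OOX
ply 3, O at XX./XOX/OO. | (0,2)=+1→XXO/XOX/OO.*; (2,2)=+1→XX./XOX/OOO
ply 4: XXO/XOX/OO. is terminal -1 (X); from X../XOX/.O. depth 4

PV length from [X../XOX/.O.]: 3 plies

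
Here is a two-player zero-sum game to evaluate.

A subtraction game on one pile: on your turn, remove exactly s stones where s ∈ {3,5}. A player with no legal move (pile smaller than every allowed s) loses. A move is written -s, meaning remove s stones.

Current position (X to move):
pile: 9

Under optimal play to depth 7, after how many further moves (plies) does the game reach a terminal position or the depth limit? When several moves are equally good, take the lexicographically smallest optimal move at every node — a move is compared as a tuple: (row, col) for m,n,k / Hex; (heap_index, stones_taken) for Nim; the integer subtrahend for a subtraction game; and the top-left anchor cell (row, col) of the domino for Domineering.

ply 1, X at 9 | -3=-1→6*; -5=-1→4
ply 2, O at 6 | -3=-1→3; -5=+1→1*
ply 3: 1 is terminal -1 (X); from 9 depth 7

PV length from [9]: 2 plies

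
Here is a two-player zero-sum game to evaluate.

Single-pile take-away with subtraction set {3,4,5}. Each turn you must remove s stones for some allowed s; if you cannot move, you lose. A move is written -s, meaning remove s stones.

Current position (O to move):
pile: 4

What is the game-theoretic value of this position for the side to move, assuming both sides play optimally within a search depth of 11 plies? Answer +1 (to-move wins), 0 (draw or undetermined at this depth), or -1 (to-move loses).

value(4, O) = +1

p1 O@[4]: -3[1]+1* -4[0]+1
p2 X@[1] terminal -1; root [4] d11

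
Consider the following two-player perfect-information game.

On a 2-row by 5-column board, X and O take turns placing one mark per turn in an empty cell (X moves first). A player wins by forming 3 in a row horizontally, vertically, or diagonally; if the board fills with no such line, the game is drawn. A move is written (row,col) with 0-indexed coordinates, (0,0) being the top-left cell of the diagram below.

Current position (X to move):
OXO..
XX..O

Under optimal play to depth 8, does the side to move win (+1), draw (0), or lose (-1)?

ply 1, X at OXO../XX..O | (0,3)=+0→OXOX./XX..O; (0,4)=+0→OXO.X/XX..O; (1,2)=+1→OXO../XXX.O*; (1,3)=+0→OXO../XX.XO
ply 2: OXO../XXX.O is terminal -1 (O); from OXO../XX..O depth 8

value(OXO../XX..O, X) = +1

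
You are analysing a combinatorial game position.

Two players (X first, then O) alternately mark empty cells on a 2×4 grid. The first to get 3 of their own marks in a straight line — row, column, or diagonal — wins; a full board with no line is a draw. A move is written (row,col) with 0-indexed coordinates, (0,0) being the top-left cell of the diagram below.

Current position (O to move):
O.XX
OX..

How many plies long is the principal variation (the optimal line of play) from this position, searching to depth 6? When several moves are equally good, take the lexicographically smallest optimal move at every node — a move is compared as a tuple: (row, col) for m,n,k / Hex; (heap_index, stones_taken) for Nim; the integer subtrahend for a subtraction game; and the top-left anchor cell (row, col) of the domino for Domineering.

PV length from [O.XX/OX..]: 3 plies

ply 1, O at O.XX/OX.. | (0,1)=+0→OOXX/OX..*; (1,2)=-1→O.XX/OXO.; (1,3)=-1→O.XX/OX.O
ply 2, X at OOXX/OX.. | (1,2)=+0→OOXX/OXX.*; (1,3)=+0→OOXX/OX.X
ply 3, O at OOXX/OXX. | (1,3)=+0→OOXX/OXXO*
ply 4: OOXX/OXXO is terminal +0 (X); from O.XX/OX.. depth 6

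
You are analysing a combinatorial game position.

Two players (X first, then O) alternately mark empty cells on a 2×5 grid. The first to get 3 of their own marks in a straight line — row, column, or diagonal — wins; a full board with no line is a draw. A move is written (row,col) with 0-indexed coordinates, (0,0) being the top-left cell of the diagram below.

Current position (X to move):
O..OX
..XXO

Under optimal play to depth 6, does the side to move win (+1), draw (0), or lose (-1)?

value(O..OX/..XXO, X) = +1

ply 1, X at O..OX/..XXO | (0,1)=+0→OX.OX/..XXO; (0,2)=+0→O.XOX/..XXO; (1,0)=+0→O..OX/X.XXO; (1,1)=+1→O..OX/.XXXO*
ply 2: O..OX/.XXXO is terminal -1 (O); from O..OX/..XXO depth 6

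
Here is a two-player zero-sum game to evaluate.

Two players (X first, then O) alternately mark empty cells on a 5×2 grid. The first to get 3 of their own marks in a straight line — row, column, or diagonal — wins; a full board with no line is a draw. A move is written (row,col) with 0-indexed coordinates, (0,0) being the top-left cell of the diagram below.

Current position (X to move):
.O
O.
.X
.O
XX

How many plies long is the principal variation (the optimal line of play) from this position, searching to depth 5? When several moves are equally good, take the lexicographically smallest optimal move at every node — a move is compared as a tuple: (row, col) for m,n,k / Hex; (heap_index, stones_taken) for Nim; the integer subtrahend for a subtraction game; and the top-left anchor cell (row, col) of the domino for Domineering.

ply 1, X at .O/O./.X/.O/XX | (0,0)=+0→XO/O./.X/.O/XX*; (1,1)=-1→.O/OX/.X/.O/XX; (2,0)=+0→.O/O./XX/.O/XX; (3,0)=+0→.O/O./.X/XO/XX
ply 2, O at XO/O./.X/.O/XX | (1,1)=+0→XO/OO/.X/.O/XX*; (2,0)=+0→XO/O./OX/.O/XX; (3,0)=+0→XO/O./.X/OO/XX
ply 3, X at XO/OO/.X/.O/XX | (2,0)=+0→XO/OO/XX/.O/XX*; (3,0)=+0→XO/OO/.X/XO/XX
ply 4, O at XO/OO/XX/.O/XX | (3,0)=+0→XO/OO/XX/OO/XX*
ply 5: XO/OO/XX/OO/XX is terminal +0 (X); from .O/O./.X/.O/XX depth 5

PV length from [.O/O./.X/.O/XX]: 4 plies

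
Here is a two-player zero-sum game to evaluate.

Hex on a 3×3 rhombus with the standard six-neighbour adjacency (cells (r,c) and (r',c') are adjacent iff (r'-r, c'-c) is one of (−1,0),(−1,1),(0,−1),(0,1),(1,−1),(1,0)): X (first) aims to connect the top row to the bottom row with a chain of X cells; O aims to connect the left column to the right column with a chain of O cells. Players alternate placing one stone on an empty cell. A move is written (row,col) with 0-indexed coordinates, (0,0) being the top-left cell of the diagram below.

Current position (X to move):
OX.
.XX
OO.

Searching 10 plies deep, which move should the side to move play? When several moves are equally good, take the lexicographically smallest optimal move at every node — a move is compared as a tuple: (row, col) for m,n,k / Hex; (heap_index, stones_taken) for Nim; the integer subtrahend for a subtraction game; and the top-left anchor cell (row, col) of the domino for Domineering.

p1 X@[OX./.XX/OO.]: (0,2)[OXX/.XX/OO.]-1 (1,0)[OX./XXX/OO.]-1 (2,2)[OX./.XX/OOX]+1*
p2 O@[OX./.XX/OOX] terminal -1; root [OX./.XX/OO.] d10

X's best at [OX./.XX/OO.]: (2,2)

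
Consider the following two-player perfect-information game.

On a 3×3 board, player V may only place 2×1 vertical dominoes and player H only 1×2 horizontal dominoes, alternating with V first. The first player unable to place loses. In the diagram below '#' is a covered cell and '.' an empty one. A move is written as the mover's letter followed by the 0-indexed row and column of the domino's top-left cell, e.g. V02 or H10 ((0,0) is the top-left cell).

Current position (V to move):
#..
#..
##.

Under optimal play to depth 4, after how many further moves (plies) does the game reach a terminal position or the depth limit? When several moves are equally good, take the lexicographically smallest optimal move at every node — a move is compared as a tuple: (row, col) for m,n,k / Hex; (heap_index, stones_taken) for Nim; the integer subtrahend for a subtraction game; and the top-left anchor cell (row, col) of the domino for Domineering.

PV length from [#../#../##.]: 1 ply

[#../#../##.] V move#1: V01:+1/##./##./##.*, V02:+1/#.#/#.#/##., V12:-1/#../#.#/###
[##./##./##.] end (terminal -1, H#2); searched #../#../##. to 4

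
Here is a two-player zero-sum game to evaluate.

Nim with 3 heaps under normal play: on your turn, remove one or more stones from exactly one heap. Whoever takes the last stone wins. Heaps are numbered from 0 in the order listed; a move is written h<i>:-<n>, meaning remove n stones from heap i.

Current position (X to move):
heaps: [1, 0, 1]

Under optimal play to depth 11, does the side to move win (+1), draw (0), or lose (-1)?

ply 1, X at (1,0,1) | h0:-1=-1→(0,0,1)*; h2:-1=-1→(1,0,0)
ply 2, O at (0,0,1) | h2:-1=+1→(0,0,0)*
ply 3: (0,0,0) is terminal -1 (X); from (1,0,1) depth 11

value((1,0,1), X) = -1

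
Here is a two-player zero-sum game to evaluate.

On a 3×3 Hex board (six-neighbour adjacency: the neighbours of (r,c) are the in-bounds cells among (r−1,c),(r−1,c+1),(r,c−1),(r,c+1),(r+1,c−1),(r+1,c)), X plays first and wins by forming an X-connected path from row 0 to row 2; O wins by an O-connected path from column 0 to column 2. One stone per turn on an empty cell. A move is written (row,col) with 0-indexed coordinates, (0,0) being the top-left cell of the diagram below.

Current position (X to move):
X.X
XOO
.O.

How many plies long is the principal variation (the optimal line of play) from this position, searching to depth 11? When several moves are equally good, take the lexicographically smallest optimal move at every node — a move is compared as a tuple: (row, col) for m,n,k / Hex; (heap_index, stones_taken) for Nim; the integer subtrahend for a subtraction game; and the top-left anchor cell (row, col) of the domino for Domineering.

PV length from [X.X/XOO/.O.]: 1 ply

p1 X@[X.X/XOO/.O.]: (0,1)[XXX/XOO/.O.]-1 (2,0)[X.X/XOO/XO.]+1* (2,2)[X.X/XOO/.OX]-1
p2 O@[X.X/XOO/XO.] terminal -1; root [X.X/XOO/.O.] d11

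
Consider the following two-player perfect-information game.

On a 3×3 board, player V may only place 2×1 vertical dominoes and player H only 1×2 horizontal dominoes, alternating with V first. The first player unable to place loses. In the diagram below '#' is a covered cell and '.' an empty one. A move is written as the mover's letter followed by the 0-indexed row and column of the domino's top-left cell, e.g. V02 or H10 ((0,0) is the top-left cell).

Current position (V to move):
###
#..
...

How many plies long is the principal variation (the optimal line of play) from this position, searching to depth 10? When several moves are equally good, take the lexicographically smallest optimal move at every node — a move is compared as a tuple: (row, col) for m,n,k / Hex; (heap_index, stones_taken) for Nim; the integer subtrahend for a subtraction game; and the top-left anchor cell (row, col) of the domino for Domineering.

ply 1, V at ###/#../... | V11=+1→###/##./.#.*; V12=-1→###/#.#/..#
ply 2: ###/##./.#. is terminal -1 (H); from ###/#../... depth 10

PV length from [###/#../...]: 1 ply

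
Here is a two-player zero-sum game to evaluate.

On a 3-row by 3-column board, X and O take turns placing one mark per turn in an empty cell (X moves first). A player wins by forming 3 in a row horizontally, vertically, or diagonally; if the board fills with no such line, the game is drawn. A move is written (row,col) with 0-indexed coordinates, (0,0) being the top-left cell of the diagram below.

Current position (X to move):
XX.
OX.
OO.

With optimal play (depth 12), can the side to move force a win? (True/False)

X winning at [XX./OX./OO.]: True

p1 X@[XX./OX./OO.]: (0,2)[XXX/OX./OO.]+1* (1,2)[XX./OXX/OO.]-1 (2,2)[XX./OX./OOX]+1
p2 O@[XXX/OX./OO.] terminal -1; root [XX./OX./OO.] d12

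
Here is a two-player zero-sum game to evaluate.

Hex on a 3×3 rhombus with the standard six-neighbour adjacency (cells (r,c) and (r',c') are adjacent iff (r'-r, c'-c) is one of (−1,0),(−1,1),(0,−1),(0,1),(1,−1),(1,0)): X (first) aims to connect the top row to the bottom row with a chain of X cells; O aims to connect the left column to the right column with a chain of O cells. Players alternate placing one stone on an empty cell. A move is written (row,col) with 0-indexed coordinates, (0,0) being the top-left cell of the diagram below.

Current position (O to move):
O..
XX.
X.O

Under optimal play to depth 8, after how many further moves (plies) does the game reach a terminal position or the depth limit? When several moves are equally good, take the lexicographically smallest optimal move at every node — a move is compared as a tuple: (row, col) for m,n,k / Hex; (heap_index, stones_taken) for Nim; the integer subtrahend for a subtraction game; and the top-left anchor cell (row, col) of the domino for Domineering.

PV length from [O../XX./X.O]: 2 plies

[O../XX./X.O] O move#1: (0,1):-1/OO./XX./X.O*, (0,2):-1/O.O/XX./X.O, (1,2):-1/O../XXO/X.O, (2,1):-1/O../XX./XOO
[OO./XX./X.O] X move#2: (0,2):+1/OOX/XX./X.O*, (1,2):-1/OO./XXX/X.O, (2,1):-1/OO./XX./XXO
[OOX/XX./X.O] end (terminal -1, O#3); searched O../XX./X.O to 8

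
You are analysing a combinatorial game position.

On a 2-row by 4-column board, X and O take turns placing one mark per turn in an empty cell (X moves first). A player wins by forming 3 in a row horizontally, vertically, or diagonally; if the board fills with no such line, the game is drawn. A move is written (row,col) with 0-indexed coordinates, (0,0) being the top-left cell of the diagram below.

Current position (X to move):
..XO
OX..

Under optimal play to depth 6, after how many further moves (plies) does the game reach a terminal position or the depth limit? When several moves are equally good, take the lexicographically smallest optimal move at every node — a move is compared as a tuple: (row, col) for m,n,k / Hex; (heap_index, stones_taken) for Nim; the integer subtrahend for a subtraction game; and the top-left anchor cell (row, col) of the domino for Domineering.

PV length from [..XO/OX..]: 4 plies

[..XO/OX..] X move#1: (0,0):+0/X.XO/OX..*, (0,1):+0/.XXO/OX.., (1,2):+0/..XO/OXX., (1,3):+0/..XO/OX.X
[X.XO/OX..] O move#2: (0,1):+0/XOXO/OX..*, (1,2):-1/X.XO/OXO., (1,3):-1/X.XO/OX.O
[XOXO/OX..] X move#3: (1,2):+0/XOXO/OXX.*, (1,3):+0/XOXO/OX.X
[XOXO/OXX.] O move#4: (1,3):+0/XOXO/OXXO*
[XOXO/OXXO] end (terminal +0, X#5); searched ..XO/OX.. to 6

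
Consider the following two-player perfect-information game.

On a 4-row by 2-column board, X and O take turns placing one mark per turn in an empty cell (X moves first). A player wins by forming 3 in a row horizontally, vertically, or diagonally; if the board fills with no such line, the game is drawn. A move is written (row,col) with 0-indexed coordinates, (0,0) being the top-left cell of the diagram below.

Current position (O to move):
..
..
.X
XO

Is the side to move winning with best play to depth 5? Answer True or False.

[../../.X/XO] O move#1: (0,0):+0/O./../.X/XO*, (0,1):+0/.O/../.X/XO, (1,0):+0/../O./.X/XO, (1,1):+0/../.O/.X/XO, (2,0):+0/../../OX/XO
[O./../.X/XO] X move#2: (0,1):+0/OX/../.X/XO*, (1,0):+0/O./X./.X/XO, (1,1):+0/O./.X/.X/XO, (2,0):+0/O./../XX/XO
[OX/../.X/XO] O move#3: (1,0):-1/OX/O./.X/XO, (1,1):+0/OX/.O/.X/XO*, (2,0):-1/OX/../OX/XO
[OX/.O/.X/XO] X move#4: (1,0):+0/OX/XO/.X/XO*, (2,0):+0/OX/.O/XX/XO
[OX/XO/.X/XO] O move#5: (2,0):+0/OX/XO/OX/XO*
[OX/XO/OX/XO] end (terminal +0, X#6); searched ../../.X/XO to 5

O winning at [../../.X/XO]: False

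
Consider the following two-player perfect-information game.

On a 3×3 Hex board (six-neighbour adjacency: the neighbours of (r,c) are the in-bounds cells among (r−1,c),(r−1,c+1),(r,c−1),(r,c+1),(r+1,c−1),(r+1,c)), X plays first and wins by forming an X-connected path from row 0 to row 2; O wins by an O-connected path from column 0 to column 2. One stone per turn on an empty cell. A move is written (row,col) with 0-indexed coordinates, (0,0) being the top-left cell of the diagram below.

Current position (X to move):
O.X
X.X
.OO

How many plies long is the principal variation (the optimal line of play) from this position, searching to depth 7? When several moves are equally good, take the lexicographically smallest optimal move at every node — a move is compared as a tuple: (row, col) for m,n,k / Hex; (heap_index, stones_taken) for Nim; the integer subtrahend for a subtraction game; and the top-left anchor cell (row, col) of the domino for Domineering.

PV length from [O.X/X.X/.OO]: 3 plies

p1 X@[O.X/X.X/.OO]: (0,1)[OXX/X.X/.OO]-1 (1,1)[O.X/XXX/.OO]-1 (2,0)[O.X/X.X/XOO]+1*
p2 O@[O.X/X.X/XOO]: (0,1)[OOX/X.X/XOO]-1* (1,1)[O.X/XOX/XOO]-1
p3 X@[OOX/X.X/XOO]: (1,1)[OOX/XXX/XOO]+1*
p4 O@[OOX/XXX/XOO] terminal -1; root [O.X/X.X/.OO] d7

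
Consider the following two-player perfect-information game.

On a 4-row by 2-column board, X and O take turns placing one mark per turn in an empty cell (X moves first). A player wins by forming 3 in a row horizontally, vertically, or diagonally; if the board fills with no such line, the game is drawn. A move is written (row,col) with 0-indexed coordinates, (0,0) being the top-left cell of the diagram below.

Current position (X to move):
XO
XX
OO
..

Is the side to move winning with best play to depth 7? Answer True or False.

X winning at [XO/XX/OO/..]: False

p1 X@[XO/XX/OO/..]: (3,0)[XO/XX/OO/X.]+0* (3,1)[XO/XX/OO/.X]+0
p2 O@[XO/XX/OO/X.]: (3,1)[XO/XX/OO/XO]+0*
p3 X@[XO/XX/OO/XO] terminal +0; root [XO/XX/OO/..] d7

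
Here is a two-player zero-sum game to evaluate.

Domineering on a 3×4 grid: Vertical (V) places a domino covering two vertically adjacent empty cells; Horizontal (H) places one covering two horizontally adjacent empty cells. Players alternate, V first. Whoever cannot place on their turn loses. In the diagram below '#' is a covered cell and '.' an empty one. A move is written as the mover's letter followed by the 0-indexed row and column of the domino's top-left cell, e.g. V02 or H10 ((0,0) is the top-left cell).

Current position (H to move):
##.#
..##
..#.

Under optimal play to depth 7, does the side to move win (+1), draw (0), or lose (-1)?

p1 H@[##.#/..##/..#.]: H10[##.#/####/..#.]+1* H20[##.#/..##/###.]+1
p2 V@[##.#/####/..#.] terminal -1; root [##.#/..##/..#.] d7

value(##.#/..##/..#., H) = +1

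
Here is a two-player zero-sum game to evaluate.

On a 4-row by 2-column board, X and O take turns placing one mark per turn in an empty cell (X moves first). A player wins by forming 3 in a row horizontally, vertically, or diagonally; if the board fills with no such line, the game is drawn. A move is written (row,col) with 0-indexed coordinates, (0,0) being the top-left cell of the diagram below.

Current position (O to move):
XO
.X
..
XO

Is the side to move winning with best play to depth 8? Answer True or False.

O winning at [XO/.X/../XO]: False

[XO/.X/../XO] O move#1: (1,0):+0/XO/OX/../XO*, (2,0):+0/XO/.X/O./XO, (2,1):+0/XO/.X/.O/XO
[XO/OX/../XO] X move#2: (2,0):+0/XO/OX/X./XO*, (2,1):+0/XO/OX/.X/XO
[XO/OX/X./XO] O move#3: (2,1):+0/XO/OX/XO/XO*
[XO/OX/XO/XO] end (terminal +0, X#4); searched XO/.X/../XO to 8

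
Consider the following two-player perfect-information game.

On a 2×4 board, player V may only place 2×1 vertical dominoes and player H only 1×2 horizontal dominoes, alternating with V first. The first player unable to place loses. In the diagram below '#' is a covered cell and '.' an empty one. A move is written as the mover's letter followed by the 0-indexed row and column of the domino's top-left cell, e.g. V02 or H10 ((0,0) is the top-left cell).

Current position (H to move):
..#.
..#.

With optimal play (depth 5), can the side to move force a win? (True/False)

ply 1, H at ..#./..#. | H00=+1→###./..#.*; H10=+1→..#./###.
ply 2, V at ###./..#. | V03=-1→####/..##*
ply 3, H at ####/..## | H10=+1→####/####*
ply 4: ####/#### is terminal -1 (V); from ..#./..#. depth 5

H winning at [..#./..#.]: True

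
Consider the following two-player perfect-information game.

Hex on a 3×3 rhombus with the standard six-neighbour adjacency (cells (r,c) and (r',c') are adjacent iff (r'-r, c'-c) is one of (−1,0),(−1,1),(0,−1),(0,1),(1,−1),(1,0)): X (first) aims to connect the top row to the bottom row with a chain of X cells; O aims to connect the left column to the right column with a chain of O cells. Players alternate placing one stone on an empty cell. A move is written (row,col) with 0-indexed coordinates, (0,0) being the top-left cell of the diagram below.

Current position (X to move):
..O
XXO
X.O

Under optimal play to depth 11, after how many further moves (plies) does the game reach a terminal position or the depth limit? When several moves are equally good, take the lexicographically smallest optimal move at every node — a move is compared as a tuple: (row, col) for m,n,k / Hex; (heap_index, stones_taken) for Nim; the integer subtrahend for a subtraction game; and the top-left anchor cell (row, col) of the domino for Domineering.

PV length from [..O/XXO/X.O]: 1 ply

[..O/XXO/X.O] X move#1: (0,0):+1/X.O/XXO/X.O*, (0,1):+1/.XO/XXO/X.O, (2,1):+1/..O/XXO/XXO
[X.O/XXO/X.O] end (terminal -1, O#2); searched ..O/XXO/X.O to 11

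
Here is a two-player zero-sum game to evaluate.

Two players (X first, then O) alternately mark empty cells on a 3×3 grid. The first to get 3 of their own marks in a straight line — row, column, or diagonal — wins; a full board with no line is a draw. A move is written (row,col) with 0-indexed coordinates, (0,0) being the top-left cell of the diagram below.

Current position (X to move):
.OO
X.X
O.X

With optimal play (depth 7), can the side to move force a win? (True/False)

[.OO/X.X/O.X] X move#1: (0,0):-1/XOO/X.X/O.X, (1,1):+1/.OO/XXX/O.X*, (2,1):-1/.OO/X.X/OXX
[.OO/XXX/O.X] end (terminal -1, O#2); searched .OO/X.X/O.X to 7

X winning at [.OO/X.X/O.X]: True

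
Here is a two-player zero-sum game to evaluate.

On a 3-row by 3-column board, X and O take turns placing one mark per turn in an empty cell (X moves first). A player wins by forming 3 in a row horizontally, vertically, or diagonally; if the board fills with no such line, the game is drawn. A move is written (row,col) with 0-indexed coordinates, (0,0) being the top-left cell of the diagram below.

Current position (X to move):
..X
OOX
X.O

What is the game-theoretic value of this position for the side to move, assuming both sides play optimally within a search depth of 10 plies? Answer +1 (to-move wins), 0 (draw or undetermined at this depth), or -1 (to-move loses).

value(..X/OOX/X.O, X) = 0

ply 1, X at ..X/OOX/X.O | (0,0)=+0→X.X/OOX/X.O*; (0,1)=-1→.XX/OOX/X.O; (2,1)=-1→..X/OOX/XXO
ply 2, O at X.X/OOX/X.O | (0,1)=+0→XOX/OOX/X.O*; (2,1)=-1→X.X/OOX/XOO
ply 3, X at XOX/OOX/X.O | (2,1)=+0→XOX/OOX/XXO*
ply 4: XOX/OOX/XXO is terminal +0 (O); from ..X/OOX/X.O depth 10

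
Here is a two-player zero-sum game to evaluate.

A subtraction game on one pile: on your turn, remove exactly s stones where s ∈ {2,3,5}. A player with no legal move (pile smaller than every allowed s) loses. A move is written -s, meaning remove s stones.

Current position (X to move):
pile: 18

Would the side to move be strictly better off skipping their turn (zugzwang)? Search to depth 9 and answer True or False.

zugzwang(18, X) = False

[18] X move#1: -2:-1/16, -3:+1/15*, -5:-1/13
[15] O move#2: -2:-1/13*, -3:-1/12, -5:-1/10
[13] X move#3: -2:-1/11, -3:-1/10, -5:+1/8*
[8] O move#4: -2:-1/6*, -3:-1/5, -5:-1/3
[6] X move#5: -2:-1/4, -3:-1/3, -5:+1/1*
[1] end (terminal -1, O#6); searched 18 to 9
pass branch (O moves first from the same position):
  | [18] O move#1: -2:-1/16, -3:+1/15*, -5:-1/13
  | [15] X move#2: -2:-1/13*, -3:-1/12, -5:-1/10
  | [13] O move#3: -2:-1/11, -3:-1/10, -5:+1/8*
  | [8] X move#4: -2:-1/6*, -3:-1/5, -5:-1/3
  | [6] O move#5: -2:-1/4, -3:-1/3, -5:+1/1*
  | [1] end (terminal -1, X#6); searched 18 to 9
X moving scores +1; X passing scores -1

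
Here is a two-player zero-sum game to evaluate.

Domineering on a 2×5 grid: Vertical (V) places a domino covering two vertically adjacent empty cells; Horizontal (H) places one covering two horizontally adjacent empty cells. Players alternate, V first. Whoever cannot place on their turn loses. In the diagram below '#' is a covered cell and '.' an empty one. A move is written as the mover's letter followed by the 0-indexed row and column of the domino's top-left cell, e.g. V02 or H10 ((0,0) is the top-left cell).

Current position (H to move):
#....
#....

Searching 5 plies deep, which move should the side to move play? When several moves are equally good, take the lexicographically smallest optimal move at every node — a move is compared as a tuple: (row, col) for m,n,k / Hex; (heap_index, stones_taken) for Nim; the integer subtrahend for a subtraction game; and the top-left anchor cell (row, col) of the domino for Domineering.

H's best at [#..../#....]: H02

p1 H@[#..../#....]: H01[###../#....]-1 H02[#.##./#....]+1* H03[#..##/#....]-1 H11[#..../###..]-1 H12[#..../#.##.]+1 H13[#..../#..##]-1
p2 V@[#.##./#....]: V01[####./##...]-1* V04[#.###/#...#]-1
p3 H@[####./##...]: H12[####./####.]-1 H13[####./##.##]+1*
p4 V@[####./##.##] terminal -1; root [#..../#....] d5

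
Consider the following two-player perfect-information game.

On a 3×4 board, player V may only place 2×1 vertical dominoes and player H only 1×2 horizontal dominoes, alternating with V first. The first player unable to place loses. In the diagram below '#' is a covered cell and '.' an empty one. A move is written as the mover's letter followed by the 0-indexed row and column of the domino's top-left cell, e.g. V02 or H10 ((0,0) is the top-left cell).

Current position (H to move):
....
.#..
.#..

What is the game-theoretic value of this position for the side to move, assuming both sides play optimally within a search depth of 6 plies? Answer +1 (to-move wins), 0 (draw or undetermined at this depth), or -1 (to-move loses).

p1 H@[..../.#../.#..]: H00[##../.#../.#..]-1 H01[.##./.#../.#..]-1 H02[..##/.#../.#..]-1 H12[..../.###/.#..]+1* H22[..../.#../.###]-1
p2 V@[..../.###/.#..]: V00[#.../####/.#..]-1* V10[..../####/##..]-1
p3 H@[#.../####/.#..]: H01[###./####/.#..]+1* H02[#.##/####/.#..]+1 H22[#.../####/.###]+1
p4 V@[###./####/.#..] terminal -1; root [..../.#../.#..] d6

value(..../.#../.#.., H) = +1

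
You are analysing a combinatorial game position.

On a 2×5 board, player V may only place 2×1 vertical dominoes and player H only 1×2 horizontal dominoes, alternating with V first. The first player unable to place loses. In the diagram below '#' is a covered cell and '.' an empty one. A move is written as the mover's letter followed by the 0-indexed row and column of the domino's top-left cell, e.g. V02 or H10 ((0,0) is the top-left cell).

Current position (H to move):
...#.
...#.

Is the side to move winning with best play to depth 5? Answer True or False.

H winning at [...#./...#.]: False

p1 H@[...#./...#.]: H00[##.#./...#.]-1* H01[.###./...#.]-1 H10[...#./##.#.]-1 H11[...#./.###.]-1
p2 V@[##.#./...#.]: V02[####./..##.]+1* V04[##.##/...##]-1
p3 H@[####./..##.]: H10[####./####.]-1*
p4 V@[####./####.]: V04[#####/#####]+1*
p5 H@[#####/#####] terminal -1; root [...#./...#.] d5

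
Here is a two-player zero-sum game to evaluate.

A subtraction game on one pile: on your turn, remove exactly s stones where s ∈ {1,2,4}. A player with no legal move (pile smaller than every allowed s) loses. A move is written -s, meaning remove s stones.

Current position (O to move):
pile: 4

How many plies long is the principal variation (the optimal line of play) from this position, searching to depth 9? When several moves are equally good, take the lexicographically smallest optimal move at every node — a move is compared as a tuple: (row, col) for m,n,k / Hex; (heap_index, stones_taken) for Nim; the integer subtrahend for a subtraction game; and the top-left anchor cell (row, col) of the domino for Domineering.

PV length from [4]: 3 plies

[4] O move#1: -1:+1/3*, -2:-1/2, -4:+1/0
[3] X move#2: -1:-1/2*, -2:-1/1
[2] O move#3: -1:-1/1, -2:+1/0*
[0] end (terminal -1, X#4); searched 4 to 9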